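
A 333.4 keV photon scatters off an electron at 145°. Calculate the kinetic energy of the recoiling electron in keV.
180.9468 keV

By energy conservation: K_e = E_initial - E_final

First find the scattered photon energy:
Initial wavelength: λ = hc/E = 3.7188 pm
Compton shift: Δλ = λ_C(1 - cos(145°)) = 4.4138 pm
Final wavelength: λ' = 3.7188 + 4.4138 = 8.1326 pm
Final photon energy: E' = hc/λ' = 152.4532 keV

Electron kinetic energy:
K_e = E - E' = 333.4000 - 152.4532 = 180.9468 keV

(Intermediate values are shown rounded; full precision is carried through to the final answer.)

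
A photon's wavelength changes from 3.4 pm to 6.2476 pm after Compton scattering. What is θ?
100.00°

First find the wavelength shift:
Δλ = λ' - λ = 6.2476 - 3.4 = 2.8476 pm

Using Δλ = λ_C(1 - cos θ), with λ_C = h/(m_e·c) ≈ 2.42631024 pm:
cos θ = 1 - Δλ/λ_C
cos θ = 1 - 2.8476/2.42631024
cos θ = -0.173634

θ = arccos(-0.173634)
θ = 100.00°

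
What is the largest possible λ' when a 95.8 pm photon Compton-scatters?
100.6526 pm (at θ = 180°)

The Compton shift is Δλ = λ_C(1 − cos θ).

Since cos θ ranges from −1 to 1, the factor (1 − cos θ) ranges from 0 to 2; the maximum shift occurs at θ = 180° (backscattering):
Δλ_max = 2λ_C = 2 × 2.4263 pm = 4.8526 pm

Maximum scattered wavelength:
λ'_max = λ₀ + Δλ_max = 95.8 + 4.8526 = 100.6526 pm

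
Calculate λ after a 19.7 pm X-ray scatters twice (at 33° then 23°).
20.2843 pm

Apply Compton shift twice:

First scattering at θ₁ = 33°:
Δλ₁ = λ_C(1 - cos(33°))
Δλ₁ = 2.4263 × 0.1613
Δλ₁ = 0.3914 pm

After first scattering:
λ₁ = 19.7 + 0.3914 = 20.0914 pm

Second scattering at θ₂ = 23°:
Δλ₂ = λ_C(1 - cos(23°))
Δλ₂ = 2.4263 × 0.0795
Δλ₂ = 0.1929 pm

Final wavelength:
λ₂ = 20.0914 + 0.1929 = 20.2843 pm

Total shift: Δλ_total = 0.3914 + 0.1929 = 0.5843 pm

(Intermediate values are shown rounded; full precision is carried through to the final answer.)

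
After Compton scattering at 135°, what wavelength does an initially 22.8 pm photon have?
26.9420 pm

Using the Compton formula: λ' = λ + λ_C(1 − cos θ)

For θ = 135°, cos θ = -√2/2 (exact) ≈ -0.7071, so:
1 − cos 135° = 1 − (-√2/2) ≈ 1.7071

Δλ = λ_C × 1.7071 = 2.4263 × 1.7071 = 4.1420 pm

λ' = 22.8 + 4.1420 = 26.9420 pm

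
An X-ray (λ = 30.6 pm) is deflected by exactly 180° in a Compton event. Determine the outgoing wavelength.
35.4526 pm

Using the Compton formula: λ' = λ + λ_C(1 − cos θ)

For θ = 180°, cos θ = -1 (exact) = -1.0000, so:
1 − cos 180° = 1 − (-1) = 2.0000

Δλ = λ_C × 2.0000 = 2.4263 × 2.0000 = 4.8526 pm

λ' = 30.6 + 4.8526 = 35.4526 pm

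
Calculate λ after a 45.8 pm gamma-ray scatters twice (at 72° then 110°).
50.7327 pm

Apply Compton shift twice:

First scattering at θ₁ = 72°:
Δλ₁ = λ_C(1 - cos(72°))
Δλ₁ = 2.4263 × 0.6910
Δλ₁ = 1.6765 pm

After first scattering:
λ₁ = 45.8 + 1.6765 = 47.4765 pm

Second scattering at θ₂ = 110°:
Δλ₂ = λ_C(1 - cos(110°))
Δλ₂ = 2.4263 × 1.3420
Δλ₂ = 3.2562 pm

Final wavelength:
λ₂ = 47.4765 + 3.2562 = 50.7327 pm

Total shift: Δλ_total = 1.6765 + 3.2562 = 4.9327 pm

(Intermediate values are shown rounded; full precision is carried through to the final answer.)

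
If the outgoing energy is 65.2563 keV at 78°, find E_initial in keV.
72.6000 keV

Convert final energy to wavelength (hc ≈ 1239.842 keV·pm):
λ' = hc/E' = 1239.842 / 65.2563 = 18.9996 pm

Calculate the Compton shift:
Δλ = λ_C(1 - cos(78°))
Δλ = 2.4263 × (1 - cos(78°))
Δλ = 1.9219 pm

Initial wavelength:
λ = λ' - Δλ = 18.9996 - 1.9219 = 17.0777 pm

Initial energy:
E = hc/λ = 1239.842 / 17.0777 = 72.6000 keV

(Intermediate values are shown rounded; full precision is carried through to the final answer.)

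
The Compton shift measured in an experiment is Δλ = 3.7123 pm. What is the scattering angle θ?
122.01°

From the Compton formula Δλ = λ_C(1 - cos θ), we can solve for θ:

cos θ = 1 - Δλ/λ_C

Given:
- Δλ = 3.7123 pm
- λ_C = h/(m_e·c) ≈ 2.42631024 pm

cos θ = 1 - 3.7123/2.42631024
cos θ = 1 - 1.530019
cos θ = -0.530019

θ = arccos(-0.530019)
θ = 122.01°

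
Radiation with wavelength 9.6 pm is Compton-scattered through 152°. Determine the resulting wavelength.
14.1686 pm

Using the Compton scattering formula:
λ' = λ + Δλ = λ + λ_C(1 - cos θ)

Given:
- Initial wavelength λ = 9.6 pm
- Scattering angle θ = 152°
- Compton wavelength λ_C ≈ 2.4263 pm

Calculate the shift:
Δλ = 2.4263 × (1 - cos(152°))
Δλ = 2.4263 × 1.8829
Δλ = 4.5686 pm

Final wavelength:
λ' = 9.6 + 4.5686 = 14.1686 pm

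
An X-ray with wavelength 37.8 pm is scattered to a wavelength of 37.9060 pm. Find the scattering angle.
17.00°

First find the wavelength shift:
Δλ = λ' - λ = 37.9060 - 37.8 = 0.1060 pm

Using Δλ = λ_C(1 - cos θ), with λ_C = h/(m_e·c) ≈ 2.42631024 pm:
cos θ = 1 - Δλ/λ_C
cos θ = 1 - 0.1060/2.42631024
cos θ = 0.956312

θ = arccos(0.956312)
θ = 17.00°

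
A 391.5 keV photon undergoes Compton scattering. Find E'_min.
154.6030 keV (at θ = 180°)

The scattered photon has minimum energy when its wavelength is maximum, i.e., when the Compton shift Δλ = λ_C(1 − cos θ) is maximum. This occurs at θ = 180° (backscattering), giving Δλ_max = 2λ_C = 4.8526 pm.

Initial wavelength: λ₀ = hc/E₀ = 3.1669 pm
Maximum final wavelength: λ'_max = λ₀ + 2λ_C = 3.1669 + 4.8526 = 8.0195 pm
Minimum final energy: E'_min = hc/λ'_max = 154.6030 keV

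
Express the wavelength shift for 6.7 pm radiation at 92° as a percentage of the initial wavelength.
37.4774%

Calculate the Compton shift:
Δλ = λ_C(1 - cos(92°))
Δλ = 2.4263 × (1 - cos(92°))
Δλ = 2.4263 × 1.0349
Δλ = 2.5110 pm

Percentage change:
(Δλ/λ₀) × 100 = (2.5110/6.7) × 100
= 37.4774%

(Intermediate values are shown rounded; full precision is carried through to the final answer.)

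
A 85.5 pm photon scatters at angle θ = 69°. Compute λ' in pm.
87.0568 pm

Using the Compton scattering formula:
λ' = λ + Δλ = λ + λ_C(1 - cos θ)

Given:
- Initial wavelength λ = 85.5 pm
- Scattering angle θ = 69°
- Compton wavelength λ_C ≈ 2.4263 pm

Calculate the shift:
Δλ = 2.4263 × (1 - cos(69°))
Δλ = 2.4263 × 0.6416
Δλ = 1.5568 pm

Final wavelength:
λ' = 85.5 + 1.5568 = 87.0568 pm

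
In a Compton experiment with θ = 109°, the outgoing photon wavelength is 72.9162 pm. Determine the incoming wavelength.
69.7000 pm

From λ' = λ + Δλ, we have λ = λ' - Δλ

First calculate the Compton shift:
Δλ = λ_C(1 - cos θ)
Δλ = 2.4263 × (1 - cos(109°))
Δλ = 2.4263 × 1.3256
Δλ = 3.2162 pm

Initial wavelength:
λ = λ' - Δλ
λ = 72.9162 - 3.2162
λ = 69.7000 pm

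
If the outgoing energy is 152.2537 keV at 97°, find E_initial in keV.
228.7000 keV

Convert final energy to wavelength (hc ≈ 1239.842 keV·pm):
λ' = hc/E' = 1239.842 / 152.2537 = 8.1433 pm

Calculate the Compton shift:
Δλ = λ_C(1 - cos(97°))
Δλ = 2.4263 × (1 - cos(97°))
Δλ = 2.7220 pm

Initial wavelength:
λ = λ' - Δλ = 8.1433 - 2.7220 = 5.4213 pm

Initial energy:
E = hc/λ = 1239.842 / 5.4213 = 228.7000 keV

(Intermediate values are shown rounded; full precision is carried through to the final answer.)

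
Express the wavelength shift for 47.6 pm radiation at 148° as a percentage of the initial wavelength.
9.4200%

Calculate the Compton shift:
Δλ = λ_C(1 - cos(148°))
Δλ = 2.4263 × (1 - cos(148°))
Δλ = 2.4263 × 1.8480
Δλ = 4.4839 pm

Percentage change:
(Δλ/λ₀) × 100 = (4.4839/47.6) × 100
= 9.4200%

(Intermediate values are shown rounded; full precision is carried through to the final answer.)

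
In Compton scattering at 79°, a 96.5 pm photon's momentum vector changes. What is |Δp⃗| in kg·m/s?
8.6487e-24 kg·m/s

Photon momentum magnitude is p = h/λ.

Initial momentum:
p₀ = h/λ = 6.6261e-34/9.6500e-11 = 6.8664e-24 kg·m/s

After scattering:
λ' = λ + Δλ = 96.5 + 1.9633 = 98.4633 pm
p' = h/λ' = 6.6261e-34/9.8463e-11 = 6.7295e-24 kg·m/s

Momentum is a vector; the scattered photon's direction makes angle θ = 79° with the incident direction. The magnitude of the vector change Δp⃗ = p⃗₀ − p⃗' is found from the law of cosines:
|Δp⃗|² = p₀² + p'² − 2p₀p'cos θ
|Δp⃗|² = (6.8664e-24)² + (6.7295e-24)² − 2·6.8664e-24·6.7295e-24·cos(79°)
|Δp⃗| = 8.6487e-24 kg·m/s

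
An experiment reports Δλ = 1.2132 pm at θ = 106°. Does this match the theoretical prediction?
No, inconsistent

Calculate the expected shift for θ = 106°:

Δλ_expected = λ_C(1 - cos(106°))
Δλ_expected = 2.4263 × (1 - cos(106°))
Δλ_expected = 2.4263 × 1.2756
Δλ_expected = 3.0951 pm

Given shift: 1.2132 pm
Expected shift: 3.0951 pm
Difference: 1.8819 pm

The values do not match. The given shift corresponds to θ ≈ 60.0°, not 106°.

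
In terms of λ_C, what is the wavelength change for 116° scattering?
1.4384 λ_C

The Compton shift formula is:
Δλ = λ_C(1 - cos θ)

Dividing both sides by λ_C:
Δλ/λ_C = 1 - cos θ

For θ = 116°:
Δλ/λ_C = 1 - cos(116°)
Δλ/λ_C = 1 - -0.4384
Δλ/λ_C = 1.4384

This means the shift is 1.4384 × λ_C = 3.4899 pm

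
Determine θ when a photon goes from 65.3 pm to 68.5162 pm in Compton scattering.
109.00°

First find the wavelength shift:
Δλ = λ' - λ = 68.5162 - 65.3 = 3.2162 pm

Using Δλ = λ_C(1 - cos θ), with λ_C = h/(m_e·c) ≈ 2.42631024 pm:
cos θ = 1 - Δλ/λ_C
cos θ = 1 - 3.2162/2.42631024
cos θ = -0.325552

θ = arccos(-0.325552)
θ = 109.00°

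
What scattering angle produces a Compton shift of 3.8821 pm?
126.87°

From the Compton formula Δλ = λ_C(1 - cos θ), we can solve for θ:

cos θ = 1 - Δλ/λ_C

Given:
- Δλ = 3.8821 pm
- λ_C = h/(m_e·c) ≈ 2.42631024 pm

cos θ = 1 - 3.8821/2.42631024
cos θ = 1 - 1.600001
cos θ = -0.600001

θ = arccos(-0.600001)
θ = 126.87°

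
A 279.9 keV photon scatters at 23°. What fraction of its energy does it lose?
0.0417 (or 4.17%)

Calculate initial and final photon energies:

Initial: E₀ = 279.9 keV → λ₀ = 4.4296 pm
Compton shift: Δλ = 0.1929 pm
Final wavelength: λ' = 4.6225 pm
Final energy: E' = 268.2207 keV

Fractional energy loss:
(E₀ - E')/E₀ = (279.9000 - 268.2207)/279.9000
= 11.6793/279.9000
= 0.0417
= 4.17%

(Intermediate values are shown rounded; full precision is carried through to the final answer.)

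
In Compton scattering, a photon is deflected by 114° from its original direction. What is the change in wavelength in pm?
3.4132 pm

Using the Compton scattering formula:
Δλ = λ_C(1 - cos θ)

where λ_C = h/(m_e·c) ≈ 2.4263 pm is the Compton wavelength of an electron.

For θ = 114°:
cos(114°) = -0.4067
1 - cos(114°) = 1.4067

Δλ = 2.4263 × 1.4067
Δλ = 3.4132 pm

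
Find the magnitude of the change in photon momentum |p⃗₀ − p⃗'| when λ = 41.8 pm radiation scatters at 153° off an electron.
2.9305e-23 kg·m/s

Photon momentum magnitude is p = h/λ.

Initial momentum:
p₀ = h/λ = 6.6261e-34/4.1800e-11 = 1.5852e-23 kg·m/s

After scattering:
λ' = λ + Δλ = 41.8 + 4.5882 = 46.3882 pm
p' = h/λ' = 6.6261e-34/4.6388e-11 = 1.4284e-23 kg·m/s

Momentum is a vector; the scattered photon's direction makes angle θ = 153° with the incident direction. The magnitude of the vector change Δp⃗ = p⃗₀ − p⃗' is found from the law of cosines:
|Δp⃗|² = p₀² + p'² − 2p₀p'cos θ
|Δp⃗|² = (1.5852e-23)² + (1.4284e-23)² − 2·1.5852e-23·1.4284e-23·cos(153°)
|Δp⃗| = 2.9305e-23 kg·m/s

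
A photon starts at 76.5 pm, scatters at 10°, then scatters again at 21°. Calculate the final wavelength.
76.6980 pm

Apply Compton shift twice:

First scattering at θ₁ = 10°:
Δλ₁ = λ_C(1 - cos(10°))
Δλ₁ = 2.4263 × 0.0152
Δλ₁ = 0.0369 pm

After first scattering:
λ₁ = 76.5 + 0.0369 = 76.5369 pm

Second scattering at θ₂ = 21°:
Δλ₂ = λ_C(1 - cos(21°))
Δλ₂ = 2.4263 × 0.0664
Δλ₂ = 0.1612 pm

Final wavelength:
λ₂ = 76.5369 + 0.1612 = 76.6980 pm

Total shift: Δλ_total = 0.0369 + 0.1612 = 0.1980 pm

(Intermediate values are shown rounded; full precision is carried through to the final answer.)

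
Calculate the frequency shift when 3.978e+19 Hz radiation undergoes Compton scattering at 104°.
1.136e+19 Hz (decrease)

Convert frequency to wavelength (c = 299792458 m/s):
λ₀ = c/f₀ = 299792458/3.978e+19 = 7.5362609e-12 m = 7.5363 pm

Calculate Compton shift:
Δλ = λ_C(1 - cos(104°)) = 3.0133 pm

Final wavelength:
λ' = λ₀ + Δλ = 7.5363 + 3.0133 = 10.5495 pm

Final frequency:
f' = c/λ' = 299792458/1.0549549e-11 = 2.8417562e+19 Hz

Frequency shift (decrease):
Δf = f₀ - f' = 3.978e+19 - 2.8417562e+19 = 1.136e+19 Hz

(Intermediate values are shown rounded; full precision is carried through to the final answer.)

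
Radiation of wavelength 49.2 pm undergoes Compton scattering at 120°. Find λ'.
52.8395 pm

Using the Compton formula: λ' = λ + λ_C(1 − cos θ)

For θ = 120°, cos θ = -1/2 (exact) = -0.5000, so:
1 − cos 120° = 1 − (-1/2) = 1.5000

Δλ = λ_C × 1.5000 = 2.4263 × 1.5000 = 3.6395 pm

λ' = 49.2 + 3.6395 = 52.8395 pm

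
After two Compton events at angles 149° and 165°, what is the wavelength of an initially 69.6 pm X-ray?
78.8760 pm

Apply Compton shift twice:

First scattering at θ₁ = 149°:
Δλ₁ = λ_C(1 - cos(149°))
Δλ₁ = 2.4263 × 1.8572
Δλ₁ = 4.5061 pm

After first scattering:
λ₁ = 69.6 + 4.5061 = 74.1061 pm

Second scattering at θ₂ = 165°:
Δλ₂ = λ_C(1 - cos(165°))
Δλ₂ = 2.4263 × 1.9659
Δλ₂ = 4.7699 pm

Final wavelength:
λ₂ = 74.1061 + 4.7699 = 78.8760 pm

Total shift: Δλ_total = 4.5061 + 4.7699 = 9.2760 pm

(Intermediate values are shown rounded; full precision is carried through to the final answer.)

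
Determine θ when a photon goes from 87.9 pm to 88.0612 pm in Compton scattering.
21.00°

First find the wavelength shift:
Δλ = λ' - λ = 88.0612 - 87.9 = 0.1612 pm

Using Δλ = λ_C(1 - cos θ), with λ_C = h/(m_e·c) ≈ 2.42631024 pm:
cos θ = 1 - Δλ/λ_C
cos θ = 1 - 0.1612/2.42631024
cos θ = 0.933562

θ = arccos(0.933562)
θ = 21.00°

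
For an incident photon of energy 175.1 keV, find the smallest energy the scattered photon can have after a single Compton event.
103.8969 keV (at θ = 180°)

The scattered photon has minimum energy when its wavelength is maximum, i.e., when the Compton shift Δλ = λ_C(1 − cos θ) is maximum. This occurs at θ = 180° (backscattering), giving Δλ_max = 2λ_C = 4.8526 pm.

Initial wavelength: λ₀ = hc/E₀ = 7.0808 pm
Maximum final wavelength: λ'_max = λ₀ + 2λ_C = 7.0808 + 4.8526 = 11.9334 pm
Minimum final energy: E'_min = hc/λ'_max = 103.8969 keV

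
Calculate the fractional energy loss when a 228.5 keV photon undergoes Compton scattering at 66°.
0.2097 (or 20.97%)

Calculate initial and final photon energies:

Initial: E₀ = 228.5 keV → λ₀ = 5.4260 pm
Compton shift: Δλ = 1.4394 pm
Final wavelength: λ' = 6.8654 pm
Final energy: E' = 180.5916 keV

Fractional energy loss:
(E₀ - E')/E₀ = (228.5000 - 180.5916)/228.5000
= 47.9084/228.5000
= 0.2097
= 20.97%

(Intermediate values are shown rounded; full precision is carried through to the final answer.)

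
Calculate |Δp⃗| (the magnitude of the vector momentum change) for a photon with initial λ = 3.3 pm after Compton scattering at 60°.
1.7998e-22 kg·m/s

Photon momentum magnitude is p = h/λ.

Initial momentum:
p₀ = h/λ = 6.6261e-34/3.3000e-12 = 2.0079e-22 kg·m/s

After scattering:
λ' = λ + Δλ = 3.3 + 1.2132 = 4.5132 pm
p' = h/λ' = 6.6261e-34/4.5132e-12 = 1.4682e-22 kg·m/s

Momentum is a vector; the scattered photon's direction makes angle θ = 60° with the incident direction. The magnitude of the vector change Δp⃗ = p⃗₀ − p⃗' is found from the law of cosines:
|Δp⃗|² = p₀² + p'² − 2p₀p'cos θ
|Δp⃗|² = (2.0079e-22)² + (1.4682e-22)² − 2·2.0079e-22·1.4682e-22·cos(60°)
|Δp⃗| = 1.7998e-22 kg·m/s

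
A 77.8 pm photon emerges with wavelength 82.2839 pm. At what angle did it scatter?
148.00°

First find the wavelength shift:
Δλ = λ' - λ = 82.2839 - 77.8 = 4.4839 pm

Using Δλ = λ_C(1 - cos θ), with λ_C = h/(m_e·c) ≈ 2.42631024 pm:
cos θ = 1 - Δλ/λ_C
cos θ = 1 - 4.4839/2.42631024
cos θ = -0.848032

θ = arccos(-0.848032)
θ = 148.00°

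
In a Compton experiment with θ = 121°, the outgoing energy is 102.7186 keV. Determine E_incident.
147.7000 keV

Convert final energy to wavelength (hc ≈ 1239.842 keV·pm):
λ' = hc/E' = 1239.842 / 102.7186 = 12.0703 pm

Calculate the Compton shift:
Δλ = λ_C(1 - cos(121°))
Δλ = 2.4263 × (1 - cos(121°))
Δλ = 3.6760 pm

Initial wavelength:
λ = λ' - Δλ = 12.0703 - 3.6760 = 8.3943 pm

Initial energy:
E = hc/λ = 1239.842 / 8.3943 = 147.7000 keV

(Intermediate values are shown rounded; full precision is carried through to the final answer.)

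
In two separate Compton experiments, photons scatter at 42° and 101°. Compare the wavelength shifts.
101° produces the larger shift by a factor of 4.636

Calculate both shifts using Δλ = λ_C(1 - cos θ):

For θ₁ = 42°:
Δλ₁ = 2.4263 × (1 - cos(42°))
Δλ₁ = 2.4263 × 0.2569
Δλ₁ = 0.6232 pm

For θ₂ = 101°:
Δλ₂ = 2.4263 × (1 - cos(101°))
Δλ₂ = 2.4263 × 1.1908
Δλ₂ = 2.8893 pm

The 101° angle produces the larger shift.
Ratio: 2.8893/0.6232 = 4.636

(Intermediate values are shown rounded; full precision is carried through to the final answer.)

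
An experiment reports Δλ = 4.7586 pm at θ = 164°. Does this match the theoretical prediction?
Yes, consistent

Calculate the expected shift for θ = 164°:

Δλ_expected = λ_C(1 - cos(164°))
Δλ_expected = 2.4263 × (1 - cos(164°))
Δλ_expected = 2.4263 × 1.9613
Δλ_expected = 4.7586 pm

Given shift: 4.7586 pm
Expected shift: 4.7586 pm
Difference: 0.0000 pm

The values match. This is consistent with Compton scattering at the stated angle.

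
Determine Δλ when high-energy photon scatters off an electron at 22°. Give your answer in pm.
0.1767 pm

Using the Compton scattering formula:
Δλ = λ_C(1 - cos θ)

where λ_C = h/(m_e·c) ≈ 2.4263 pm is the Compton wavelength of an electron.

For θ = 22°:
cos(22°) = 0.9272
1 - cos(22°) = 0.0728

Δλ = 2.4263 × 0.0728
Δλ = 0.1767 pm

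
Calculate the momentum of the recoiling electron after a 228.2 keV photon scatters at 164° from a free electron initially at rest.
1.8532e-22 kg·m/s

The electron is initially at rest, so by conservation of momentum:
p⃗_e = p⃗₀ − p⃗'  (incident photon momentum minus scattered photon momentum)

Photon momentum magnitudes (p = h/λ = E/c):
λ₀ = hc/E₀ = 5.4331 pm → p₀ = h/λ₀ = 1.2196e-22 kg·m/s
Δλ = λ_C(1 − cos 164°) = 4.7586 pm
λ' = 10.1918 pm → p' = h/λ' = 6.5014e-23 kg·m/s

The scattered photon makes angle θ = 164° with the incident direction, so by the law of cosines:
|p⃗_e|² = p₀² + p'² − 2p₀p'cos θ
|p⃗_e|² = (1.2196e-22)² + (6.5014e-23)² − 2·1.2196e-22·6.5014e-23·cos(164°)
|p⃗_e| = 1.8532e-22 kg·m/s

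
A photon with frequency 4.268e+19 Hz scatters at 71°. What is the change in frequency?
8.064e+18 Hz (decrease)

Convert frequency to wavelength (c = 299792458 m/s):
λ₀ = c/f₀ = 299792458/4.268e+19 = 7.0241907e-12 m = 7.0242 pm

Calculate Compton shift:
Δλ = λ_C(1 - cos(71°)) = 1.6364 pm

Final wavelength:
λ' = λ₀ + Δλ = 7.0242 + 1.6364 = 8.6606 pm

Final frequency:
f' = c/λ' = 299792458/8.6605716e-12 = 3.4615782e+19 Hz

Frequency shift (decrease):
Δf = f₀ - f' = 4.268e+19 - 3.4615782e+19 = 8.064e+18 Hz

(Intermediate values are shown rounded; full precision is carried through to the final answer.)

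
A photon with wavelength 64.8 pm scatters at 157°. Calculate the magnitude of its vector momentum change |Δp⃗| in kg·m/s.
1.9369e-23 kg·m/s

Photon momentum magnitude is p = h/λ.

Initial momentum:
p₀ = h/λ = 6.6261e-34/6.4800e-11 = 1.0225e-23 kg·m/s

After scattering:
λ' = λ + Δλ = 64.8 + 4.6597 = 69.4597 pm
p' = h/λ' = 6.6261e-34/6.9460e-11 = 9.5394e-24 kg·m/s

Momentum is a vector; the scattered photon's direction makes angle θ = 157° with the incident direction. The magnitude of the vector change Δp⃗ = p⃗₀ − p⃗' is found from the law of cosines:
|Δp⃗|² = p₀² + p'² − 2p₀p'cos θ
|Δp⃗|² = (1.0225e-23)² + (9.5394e-24)² − 2·1.0225e-23·9.5394e-24·cos(157°)
|Δp⃗| = 1.9369e-23 kg·m/s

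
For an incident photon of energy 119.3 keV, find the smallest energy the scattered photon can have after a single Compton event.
81.3264 keV (at θ = 180°)

The scattered photon has minimum energy when its wavelength is maximum, i.e., when the Compton shift Δλ = λ_C(1 − cos θ) is maximum. This occurs at θ = 180° (backscattering), giving Δλ_max = 2λ_C = 4.8526 pm.

Initial wavelength: λ₀ = hc/E₀ = 10.3926 pm
Maximum final wavelength: λ'_max = λ₀ + 2λ_C = 10.3926 + 4.8526 = 15.2453 pm
Minimum final energy: E'_min = hc/λ'_max = 81.3264 keV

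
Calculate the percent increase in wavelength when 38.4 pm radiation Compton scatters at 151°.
11.8448%

Calculate the Compton shift:
Δλ = λ_C(1 - cos(151°))
Δλ = 2.4263 × (1 - cos(151°))
Δλ = 2.4263 × 1.8746
Δλ = 4.5484 pm

Percentage change:
(Δλ/λ₀) × 100 = (4.5484/38.4) × 100
= 11.8448%

(Intermediate values are shown rounded; full precision is carried through to the final answer.)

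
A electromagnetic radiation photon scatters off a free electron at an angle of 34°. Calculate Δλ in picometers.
0.4148 pm

Using the Compton scattering formula:
Δλ = λ_C(1 - cos θ)

where λ_C = h/(m_e·c) ≈ 2.4263 pm is the Compton wavelength of an electron.

For θ = 34°:
cos(34°) = 0.8290
1 - cos(34°) = 0.1710

Δλ = 2.4263 × 0.1710
Δλ = 0.4148 pm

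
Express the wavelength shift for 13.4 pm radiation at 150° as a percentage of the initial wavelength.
33.7877%

Calculate the Compton shift:
Δλ = λ_C(1 - cos(150°))
Δλ = 2.4263 × (1 - cos(150°))
Δλ = 2.4263 × 1.8660
Δλ = 4.5276 pm

Percentage change:
(Δλ/λ₀) × 100 = (4.5276/13.4) × 100
= 33.7877%

(Intermediate values are shown rounded; full precision is carried through to the final answer.)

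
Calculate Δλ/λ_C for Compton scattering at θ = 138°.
1.7431 λ_C

The Compton shift formula is:
Δλ = λ_C(1 - cos θ)

Dividing both sides by λ_C:
Δλ/λ_C = 1 - cos θ

For θ = 138°:
Δλ/λ_C = 1 - cos(138°)
Δλ/λ_C = 1 - -0.7431
Δλ/λ_C = 1.7431

This means the shift is 1.7431 × λ_C = 4.2294 pm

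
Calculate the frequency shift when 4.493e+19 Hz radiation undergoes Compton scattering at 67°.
8.149e+18 Hz (decrease)

Convert frequency to wavelength (c = 299792458 m/s):
λ₀ = c/f₀ = 299792458/4.493e+19 = 6.6724340e-12 m = 6.6724 pm

Calculate Compton shift:
Δλ = λ_C(1 - cos(67°)) = 1.4783 pm

Final wavelength:
λ' = λ₀ + Δλ = 6.6724 + 1.4783 = 8.1507 pm

Final frequency:
f' = c/λ' = 299792458/8.1507093e-12 = 3.6781150e+19 Hz

Frequency shift (decrease):
Δf = f₀ - f' = 4.493e+19 - 3.6781150e+19 = 8.149e+18 Hz

(Intermediate values are shown rounded; full precision is carried through to the final answer.)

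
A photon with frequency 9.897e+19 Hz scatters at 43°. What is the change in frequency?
1.753e+19 Hz (decrease)

Convert frequency to wavelength (c = 299792458 m/s):
λ₀ = c/f₀ = 299792458/9.897e+19 = 3.0291246e-12 m = 3.0291 pm

Calculate Compton shift:
Δλ = λ_C(1 - cos(43°)) = 0.6518 pm

Final wavelength:
λ' = λ₀ + Δλ = 3.0291 + 0.6518 = 3.6809 pm

Final frequency:
f' = c/λ' = 299792458/3.6809438e-12 = 8.1444453e+19 Hz

Frequency shift (decrease):
Δf = f₀ - f' = 9.897e+19 - 8.1444453e+19 = 1.753e+19 Hz

(Intermediate values are shown rounded; full precision is carried through to the final answer.)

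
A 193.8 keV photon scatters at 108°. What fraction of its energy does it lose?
0.3318 (or 33.18%)

Calculate initial and final photon energies:

Initial: E₀ = 193.8 keV → λ₀ = 6.3975 pm
Compton shift: Δλ = 3.1761 pm
Final wavelength: λ' = 9.5736 pm
Final energy: E' = 129.5061 keV

Fractional energy loss:
(E₀ - E')/E₀ = (193.8000 - 129.5061)/193.8000
= 64.2939/193.8000
= 0.3318
= 33.18%

(Intermediate values are shown rounded; full precision is carried through to the final answer.)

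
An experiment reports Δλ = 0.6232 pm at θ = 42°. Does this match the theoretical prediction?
Yes, consistent

Calculate the expected shift for θ = 42°:

Δλ_expected = λ_C(1 - cos(42°))
Δλ_expected = 2.4263 × (1 - cos(42°))
Δλ_expected = 2.4263 × 0.2569
Δλ_expected = 0.6232 pm

Given shift: 0.6232 pm
Expected shift: 0.6232 pm
Difference: 0.0000 pm

The values match. This is consistent with Compton scattering at the stated angle.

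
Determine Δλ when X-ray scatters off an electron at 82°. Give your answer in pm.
2.0886 pm

Using the Compton scattering formula:
Δλ = λ_C(1 - cos θ)

where λ_C = h/(m_e·c) ≈ 2.4263 pm is the Compton wavelength of an electron.

For θ = 82°:
cos(82°) = 0.1392
1 - cos(82°) = 0.8608

Δλ = 2.4263 × 0.8608
Δλ = 2.0886 pm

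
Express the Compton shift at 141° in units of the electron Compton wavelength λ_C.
1.7771 λ_C

The Compton shift formula is:
Δλ = λ_C(1 - cos θ)

Dividing both sides by λ_C:
Δλ/λ_C = 1 - cos θ

For θ = 141°:
Δλ/λ_C = 1 - cos(141°)
Δλ/λ_C = 1 - -0.7771
Δλ/λ_C = 1.7771

This means the shift is 1.7771 × λ_C = 4.3119 pm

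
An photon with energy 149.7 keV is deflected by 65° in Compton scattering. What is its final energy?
128.0420 keV

First convert energy to wavelength:
λ = hc/E, with hc ≈ 1239.842 keV·pm (i.e. 1239.842 eV·nm)

For E = 149.7 keV = 149700 eV:
λ = 1239.842 keV·pm / 149.7 keV
λ = 8.2822 pm

Calculate the Compton shift:
Δλ = λ_C(1 - cos(65°)) = 2.4263 × 0.5774
Δλ = 1.4009 pm

Final wavelength:
λ' = 8.2822 + 1.4009 = 9.6831 pm

Final energy:
E' = hc/λ' = 1239.842 / 9.6831 = 128.0420 keV

(Intermediate values are shown rounded; full precision is carried through to the final answer.)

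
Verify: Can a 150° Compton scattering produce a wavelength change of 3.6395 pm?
No, inconsistent

Calculate the expected shift for θ = 150°:

Δλ_expected = λ_C(1 - cos(150°))
Δλ_expected = 2.4263 × (1 - cos(150°))
Δλ_expected = 2.4263 × 1.8660
Δλ_expected = 4.5276 pm

Given shift: 3.6395 pm
Expected shift: 4.5276 pm
Difference: 0.8881 pm

The values do not match. The given shift corresponds to θ ≈ 120.0°, not 150°.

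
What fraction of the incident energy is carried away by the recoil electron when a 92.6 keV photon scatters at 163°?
0.2617 (or 26.17%)

Calculate initial and final photon energies:

Initial: E₀ = 92.6 keV → λ₀ = 13.3892 pm
Compton shift: Δλ = 4.7466 pm
Final wavelength: λ' = 18.1358 pm
Final energy: E' = 68.3642 keV

Fractional energy loss:
(E₀ - E')/E₀ = (92.6000 - 68.3642)/92.6000
= 24.2358/92.6000
= 0.2617
= 26.17%

(Intermediate values are shown rounded; full precision is carried through to the final answer.)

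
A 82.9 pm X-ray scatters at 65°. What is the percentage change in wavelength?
1.6899%

Calculate the Compton shift:
Δλ = λ_C(1 - cos(65°))
Δλ = 2.4263 × (1 - cos(65°))
Δλ = 2.4263 × 0.5774
Δλ = 1.4009 pm

Percentage change:
(Δλ/λ₀) × 100 = (1.4009/82.9) × 100
= 1.6899%

(Intermediate values are shown rounded; full precision is carried through to the final answer.)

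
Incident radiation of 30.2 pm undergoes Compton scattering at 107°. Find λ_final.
33.3357 pm

Using the Compton scattering formula:
λ' = λ + Δλ = λ + λ_C(1 - cos θ)

Given:
- Initial wavelength λ = 30.2 pm
- Scattering angle θ = 107°
- Compton wavelength λ_C ≈ 2.4263 pm

Calculate the shift:
Δλ = 2.4263 × (1 - cos(107°))
Δλ = 2.4263 × 1.2924
Δλ = 3.1357 pm

Final wavelength:
λ' = 30.2 + 3.1357 = 33.3357 pm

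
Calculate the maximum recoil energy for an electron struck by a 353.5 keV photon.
205.1927 keV

Maximum energy transfer occurs at θ = 180° (backscattering).

Initial photon: E₀ = 353.5 keV → λ₀ = 3.5073 pm

Maximum Compton shift (at 180°):
Δλ_max = 2λ_C = 2 × 2.4263 = 4.8526 pm

Final wavelength:
λ' = 3.5073 + 4.8526 = 8.3600 pm

Minimum photon energy (maximum energy to electron):
E'_min = hc/λ' = 148.3073 keV

Maximum electron kinetic energy:
K_max = E₀ - E'_min = 353.5000 - 148.3073 = 205.1927 keV

(Intermediate values are shown rounded; full precision is carried through to the final answer.)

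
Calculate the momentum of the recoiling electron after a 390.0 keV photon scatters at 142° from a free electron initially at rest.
2.8313e-22 kg·m/s

The electron is initially at rest, so by conservation of momentum:
p⃗_e = p⃗₀ − p⃗'  (incident photon momentum minus scattered photon momentum)

Photon momentum magnitudes (p = h/λ = E/c):
λ₀ = hc/E₀ = 3.1791 pm → p₀ = h/λ₀ = 2.0843e-22 kg·m/s
Δλ = λ_C(1 − cos 142°) = 4.3383 pm
λ' = 7.5174 pm → p' = h/λ' = 8.8144e-23 kg·m/s

The scattered photon makes angle θ = 142° with the incident direction, so by the law of cosines:
|p⃗_e|² = p₀² + p'² − 2p₀p'cos θ
|p⃗_e|² = (2.0843e-22)² + (8.8144e-23)² − 2·2.0843e-22·8.8144e-23·cos(142°)
|p⃗_e| = 2.8313e-22 kg·m/s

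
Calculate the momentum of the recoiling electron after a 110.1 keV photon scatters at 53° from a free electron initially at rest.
5.0606e-23 kg·m/s

The electron is initially at rest, so by conservation of momentum:
p⃗_e = p⃗₀ − p⃗'  (incident photon momentum minus scattered photon momentum)

Photon momentum magnitudes (p = h/λ = E/c):
λ₀ = hc/E₀ = 11.2611 pm → p₀ = h/λ₀ = 5.8841e-23 kg·m/s
Δλ = λ_C(1 − cos 53°) = 0.9661 pm
λ' = 12.2272 pm → p' = h/λ' = 5.4191e-23 kg·m/s

The scattered photon makes angle θ = 53° with the incident direction, so by the law of cosines:
|p⃗_e|² = p₀² + p'² − 2p₀p'cos θ
|p⃗_e|² = (5.8841e-23)² + (5.4191e-23)² − 2·5.8841e-23·5.4191e-23·cos(53°)
|p⃗_e| = 5.0606e-23 kg·m/s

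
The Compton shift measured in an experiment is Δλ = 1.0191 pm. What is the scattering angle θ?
54.55°

From the Compton formula Δλ = λ_C(1 - cos θ), we can solve for θ:

cos θ = 1 - Δλ/λ_C

Given:
- Δλ = 1.0191 pm
- λ_C = h/(m_e·c) ≈ 2.42631024 pm

cos θ = 1 - 1.0191/2.42631024
cos θ = 1 - 0.420020
cos θ = 0.579980

θ = arccos(0.579980)
θ = 54.55°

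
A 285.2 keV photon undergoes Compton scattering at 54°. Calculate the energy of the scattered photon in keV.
231.8574 keV

First convert energy to wavelength:
λ = hc/E, with hc ≈ 1239.842 keV·pm (i.e. 1239.842 eV·nm)

For E = 285.2 keV = 285200 eV:
λ = 1239.842 keV·pm / 285.2 keV
λ = 4.3473 pm

Calculate the Compton shift:
Δλ = λ_C(1 - cos(54°)) = 2.4263 × 0.4122
Δλ = 1.0002 pm

Final wavelength:
λ' = 4.3473 + 1.0002 = 5.3474 pm

Final energy:
E' = hc/λ' = 1239.842 / 5.3474 = 231.8574 keV

(Intermediate values are shown rounded; full precision is carried through to the final answer.)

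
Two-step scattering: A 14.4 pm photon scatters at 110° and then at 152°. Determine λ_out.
22.2248 pm

Apply Compton shift twice:

First scattering at θ₁ = 110°:
Δλ₁ = λ_C(1 - cos(110°))
Δλ₁ = 2.4263 × 1.3420
Δλ₁ = 3.2562 pm

After first scattering:
λ₁ = 14.4 + 3.2562 = 17.6562 pm

Second scattering at θ₂ = 152°:
Δλ₂ = λ_C(1 - cos(152°))
Δλ₂ = 2.4263 × 1.8829
Δλ₂ = 4.5686 pm

Final wavelength:
λ₂ = 17.6562 + 4.5686 = 22.2248 pm

Total shift: Δλ_total = 3.2562 + 4.5686 = 7.8248 pm

(Intermediate values are shown rounded; full precision is carried through to the final answer.)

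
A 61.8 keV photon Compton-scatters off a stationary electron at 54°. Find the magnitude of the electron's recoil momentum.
2.9310e-23 kg·m/s

The electron is initially at rest, so by conservation of momentum:
p⃗_e = p⃗₀ − p⃗'  (incident photon momentum minus scattered photon momentum)

Photon momentum magnitudes (p = h/λ = E/c):
λ₀ = hc/E₀ = 20.0622 pm → p₀ = h/λ₀ = 3.3028e-23 kg·m/s
Δλ = λ_C(1 − cos 54°) = 1.0002 pm
λ' = 21.0623 pm → p' = h/λ' = 3.1459e-23 kg·m/s

The scattered photon makes angle θ = 54° with the incident direction, so by the law of cosines:
|p⃗_e|² = p₀² + p'² − 2p₀p'cos θ
|p⃗_e|² = (3.3028e-23)² + (3.1459e-23)² − 2·3.3028e-23·3.1459e-23·cos(54°)
|p⃗_e| = 2.9310e-23 kg·m/s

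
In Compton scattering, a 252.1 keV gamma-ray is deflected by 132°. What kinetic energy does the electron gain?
113.8464 keV

By energy conservation: K_e = E_initial - E_final

First find the scattered photon energy:
Initial wavelength: λ = hc/E = 4.9181 pm
Compton shift: Δλ = λ_C(1 - cos(132°)) = 4.0498 pm
Final wavelength: λ' = 4.9181 + 4.0498 = 8.9679 pm
Final photon energy: E' = hc/λ' = 138.2536 keV

Electron kinetic energy:
K_e = E - E' = 252.1000 - 138.2536 = 113.8464 keV

(Intermediate values are shown rounded; full precision is carried through to the final answer.)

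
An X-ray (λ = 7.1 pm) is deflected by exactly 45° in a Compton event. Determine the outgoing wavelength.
7.8106 pm

Using the Compton formula: λ' = λ + λ_C(1 − cos θ)

For θ = 45°, cos θ = √2/2 (exact) ≈ 0.7071, so:
1 − cos 45° = 1 − (√2/2) ≈ 0.2929

Δλ = λ_C × 0.2929 = 2.4263 × 0.2929 = 0.7106 pm

λ' = 7.1 + 0.7106 = 7.8106 pm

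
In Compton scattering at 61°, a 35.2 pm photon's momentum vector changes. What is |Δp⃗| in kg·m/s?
1.8788e-23 kg·m/s

Photon momentum magnitude is p = h/λ.

Initial momentum:
p₀ = h/λ = 6.6261e-34/3.5200e-11 = 1.8824e-23 kg·m/s

After scattering:
λ' = λ + Δλ = 35.2 + 1.2500 = 36.4500 pm
p' = h/λ' = 6.6261e-34/3.6450e-11 = 1.8179e-23 kg·m/s

Momentum is a vector; the scattered photon's direction makes angle θ = 61° with the incident direction. The magnitude of the vector change Δp⃗ = p⃗₀ − p⃗' is found from the law of cosines:
|Δp⃗|² = p₀² + p'² − 2p₀p'cos θ
|Δp⃗|² = (1.8824e-23)² + (1.8179e-23)² − 2·1.8824e-23·1.8179e-23·cos(61°)
|Δp⃗| = 1.8788e-23 kg·m/s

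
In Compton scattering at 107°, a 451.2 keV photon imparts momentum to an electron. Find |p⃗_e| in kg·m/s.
2.9446e-22 kg·m/s

The electron is initially at rest, so by conservation of momentum:
p⃗_e = p⃗₀ − p⃗'  (incident photon momentum minus scattered photon momentum)

Photon momentum magnitudes (p = h/λ = E/c):
λ₀ = hc/E₀ = 2.7479 pm → p₀ = h/λ₀ = 2.4113e-22 kg·m/s
Δλ = λ_C(1 − cos 107°) = 3.1357 pm
λ' = 5.8836 pm → p' = h/λ' = 1.1262e-22 kg·m/s

The scattered photon makes angle θ = 107° with the incident direction, so by the law of cosines:
|p⃗_e|² = p₀² + p'² − 2p₀p'cos θ
|p⃗_e|² = (2.4113e-22)² + (1.1262e-22)² − 2·2.4113e-22·1.1262e-22·cos(107°)
|p⃗_e| = 2.9446e-22 kg·m/s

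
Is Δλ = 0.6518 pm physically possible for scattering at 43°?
Yes, consistent

Calculate the expected shift for θ = 43°:

Δλ_expected = λ_C(1 - cos(43°))
Δλ_expected = 2.4263 × (1 - cos(43°))
Δλ_expected = 2.4263 × 0.2686
Δλ_expected = 0.6518 pm

Given shift: 0.6518 pm
Expected shift: 0.6518 pm
Difference: 0.0000 pm

The values match. This is consistent with Compton scattering at the stated angle.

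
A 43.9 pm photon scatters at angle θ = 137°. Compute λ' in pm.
48.1008 pm

Using the Compton scattering formula:
λ' = λ + Δλ = λ + λ_C(1 - cos θ)

Given:
- Initial wavelength λ = 43.9 pm
- Scattering angle θ = 137°
- Compton wavelength λ_C ≈ 2.4263 pm

Calculate the shift:
Δλ = 2.4263 × (1 - cos(137°))
Δλ = 2.4263 × 1.7314
Δλ = 4.2008 pm

Final wavelength:
λ' = 43.9 + 4.2008 = 48.1008 pm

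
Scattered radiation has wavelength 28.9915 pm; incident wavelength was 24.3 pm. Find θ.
159.00°

First find the wavelength shift:
Δλ = λ' - λ = 28.9915 - 24.3 = 4.6915 pm

Using Δλ = λ_C(1 - cos θ), with λ_C = h/(m_e·c) ≈ 2.42631024 pm:
cos θ = 1 - Δλ/λ_C
cos θ = 1 - 4.6915/2.42631024
cos θ = -0.933594

θ = arccos(-0.933594)
θ = 159.00°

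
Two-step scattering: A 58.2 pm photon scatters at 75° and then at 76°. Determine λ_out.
61.8377 pm

Apply Compton shift twice:

First scattering at θ₁ = 75°:
Δλ₁ = λ_C(1 - cos(75°))
Δλ₁ = 2.4263 × 0.7412
Δλ₁ = 1.7983 pm

After first scattering:
λ₁ = 58.2 + 1.7983 = 59.9983 pm

Second scattering at θ₂ = 76°:
Δλ₂ = λ_C(1 - cos(76°))
Δλ₂ = 2.4263 × 0.7581
Δλ₂ = 1.8393 pm

Final wavelength:
λ₂ = 59.9983 + 1.8393 = 61.8377 pm

Total shift: Δλ_total = 1.7983 + 1.8393 = 3.6377 pm

(Intermediate values are shown rounded; full precision is carried through to the final answer.)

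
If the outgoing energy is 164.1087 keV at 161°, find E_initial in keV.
437.3999 keV

Convert final energy to wavelength (hc ≈ 1239.842 keV·pm):
λ' = hc/E' = 1239.842 / 164.1087 = 7.5550 pm

Calculate the Compton shift:
Δλ = λ_C(1 - cos(161°))
Δλ = 2.4263 × (1 - cos(161°))
Δλ = 4.7204 pm

Initial wavelength:
λ = λ' - Δλ = 7.5550 - 4.7204 = 2.8346 pm

Initial energy:
E = hc/λ = 1239.842 / 2.8346 = 437.3999 keV

(Intermediate values are shown rounded; full precision is carried through to the final answer.)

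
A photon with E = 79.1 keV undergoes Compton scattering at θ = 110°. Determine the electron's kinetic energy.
13.6057 keV

By energy conservation: K_e = E_initial - E_final

First find the scattered photon energy:
Initial wavelength: λ = hc/E = 15.6744 pm
Compton shift: Δλ = λ_C(1 - cos(110°)) = 3.2562 pm
Final wavelength: λ' = 15.6744 + 3.2562 = 18.9305 pm
Final photon energy: E' = hc/λ' = 65.4943 keV

Electron kinetic energy:
K_e = E - E' = 79.1000 - 65.4943 = 13.6057 keV

(Intermediate values are shown rounded; full precision is carried through to the final answer.)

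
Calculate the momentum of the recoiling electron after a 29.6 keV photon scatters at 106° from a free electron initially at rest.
2.4407e-23 kg·m/s

The electron is initially at rest, so by conservation of momentum:
p⃗_e = p⃗₀ − p⃗'  (incident photon momentum minus scattered photon momentum)

Photon momentum magnitudes (p = h/λ = E/c):
λ₀ = hc/E₀ = 41.8866 pm → p₀ = h/λ₀ = 1.5819e-23 kg·m/s
Δλ = λ_C(1 − cos 106°) = 3.0951 pm
λ' = 44.9816 pm → p' = h/λ' = 1.4731e-23 kg·m/s

The scattered photon makes angle θ = 106° with the incident direction, so by the law of cosines:
|p⃗_e|² = p₀² + p'² − 2p₀p'cos θ
|p⃗_e|² = (1.5819e-23)² + (1.4731e-23)² − 2·1.5819e-23·1.4731e-23·cos(106°)
|p⃗_e| = 2.4407e-23 kg·m/s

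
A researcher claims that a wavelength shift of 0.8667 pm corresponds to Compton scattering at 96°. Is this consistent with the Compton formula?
No, inconsistent

Calculate the expected shift for θ = 96°:

Δλ_expected = λ_C(1 - cos(96°))
Δλ_expected = 2.4263 × (1 - cos(96°))
Δλ_expected = 2.4263 × 1.1045
Δλ_expected = 2.6799 pm

Given shift: 0.8667 pm
Expected shift: 2.6799 pm
Difference: 1.8132 pm

The values do not match. The given shift corresponds to θ ≈ 50.0°, not 96°.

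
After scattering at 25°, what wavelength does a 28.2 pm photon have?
28.4273 pm

Using the Compton scattering formula:
λ' = λ + Δλ = λ + λ_C(1 - cos θ)

Given:
- Initial wavelength λ = 28.2 pm
- Scattering angle θ = 25°
- Compton wavelength λ_C ≈ 2.4263 pm

Calculate the shift:
Δλ = 2.4263 × (1 - cos(25°))
Δλ = 2.4263 × 0.0937
Δλ = 0.2273 pm

Final wavelength:
λ' = 28.2 + 0.2273 = 28.4273 pm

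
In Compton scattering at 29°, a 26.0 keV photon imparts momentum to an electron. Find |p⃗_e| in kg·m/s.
6.9366e-24 kg·m/s

The electron is initially at rest, so by conservation of momentum:
p⃗_e = p⃗₀ − p⃗'  (incident photon momentum minus scattered photon momentum)

Photon momentum magnitudes (p = h/λ = E/c):
λ₀ = hc/E₀ = 47.6862 pm → p₀ = h/λ₀ = 1.3895e-23 kg·m/s
Δλ = λ_C(1 − cos 29°) = 0.3042 pm
λ' = 47.9904 pm → p' = h/λ' = 1.3807e-23 kg·m/s

The scattered photon makes angle θ = 29° with the incident direction, so by the law of cosines:
|p⃗_e|² = p₀² + p'² − 2p₀p'cos θ
|p⃗_e|² = (1.3895e-23)² + (1.3807e-23)² − 2·1.3895e-23·1.3807e-23·cos(29°)
|p⃗_e| = 6.9366e-24 kg·m/s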